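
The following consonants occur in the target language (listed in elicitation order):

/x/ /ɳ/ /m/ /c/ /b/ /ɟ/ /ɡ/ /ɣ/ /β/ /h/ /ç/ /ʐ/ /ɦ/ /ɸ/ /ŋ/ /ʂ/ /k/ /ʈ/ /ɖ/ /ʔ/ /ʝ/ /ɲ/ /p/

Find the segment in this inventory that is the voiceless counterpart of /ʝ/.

/ç/

/ʝ/ is a voiced palatal fricative.
The voiceless counterpart is a voiceless palatal fricative — in this inventory, /ç/.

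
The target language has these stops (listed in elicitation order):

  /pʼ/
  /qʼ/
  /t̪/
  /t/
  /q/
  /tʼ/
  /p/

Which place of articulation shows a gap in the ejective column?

place of articulation  plain     ejective
bilabial          p         pʼ      
dental            t̪        —       
alveolar          t         tʼ      
uvular            q         qʼ      
Every place of articulation has an ejective member except dental, where /t̪ʼ/ would be expected.

dental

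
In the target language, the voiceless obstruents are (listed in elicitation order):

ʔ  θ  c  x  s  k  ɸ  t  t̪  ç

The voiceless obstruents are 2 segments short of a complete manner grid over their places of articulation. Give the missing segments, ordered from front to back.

/p/, /h/

bilabial: stop —, fricative /ɸ/.
dental: stop /t̪/, fricative /θ/.
alveolar: stop /t/, fricative /s/.
palatal: stop /c/, fricative /ç/.
velar: stop /k/, fricative /x/.
glottal: stop /ʔ/, fricative —.
Gaps, from front to back: bilabial lacks stop (/p/); glottal lacks fricative (/h/).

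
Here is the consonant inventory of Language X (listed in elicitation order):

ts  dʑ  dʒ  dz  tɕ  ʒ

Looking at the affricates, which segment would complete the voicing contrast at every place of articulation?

/tʃ/

alveolar: voiceless /ts/, voiced /dz/.
postalveolar: voiceless —, voiced /dʒ/.
alveolo-palatal: voiceless /tɕ/, voiced /dʑ/.
The postalveolar row has no voiceless member, so the gap is the voiceless postalveolar affricate /tʃ/.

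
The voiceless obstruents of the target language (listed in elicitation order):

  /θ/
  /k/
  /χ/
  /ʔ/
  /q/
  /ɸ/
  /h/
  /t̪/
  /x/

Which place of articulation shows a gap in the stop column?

bilabial

Stop: /t̪/ (dental), /k/ (velar), /q/ (uvular), /ʔ/ (glottal).
Fricative: /ɸ/ (bilabial), /θ/ (dental), /x/ (velar), /χ/ (uvular), /h/ (glottal).
Every place of articulation has a stop member except bilabial, where /p/ would be expected.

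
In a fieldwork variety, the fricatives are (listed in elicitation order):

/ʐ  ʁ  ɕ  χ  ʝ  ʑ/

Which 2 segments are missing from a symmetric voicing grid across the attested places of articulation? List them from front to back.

retroflex: voiceless —, voiced /ʐ/.
alveolo-palatal: voiceless /ɕ/, voiced /ʑ/.
palatal: voiceless —, voiced /ʝ/.
uvular: voiceless /χ/, voiced /ʁ/.
Gaps, from front to back: retroflex lacks voiceless (/ʂ/); palatal lacks voiceless (/ç/).

/ʂ/, /ç/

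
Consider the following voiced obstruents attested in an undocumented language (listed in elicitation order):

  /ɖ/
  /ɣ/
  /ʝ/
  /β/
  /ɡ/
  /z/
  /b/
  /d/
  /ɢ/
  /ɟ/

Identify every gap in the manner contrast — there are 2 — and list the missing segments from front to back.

/ʐ/, /ʁ/

bilabial: stop /b/, fricative /β/.
alveolar: stop /d/, fricative /z/.
retroflex: stop /ɖ/, fricative —.
palatal: stop /ɟ/, fricative /ʝ/.
velar: stop /ɡ/, fricative /ɣ/.
uvular: stop /ɢ/, fricative —.
Gaps, from front to back: retroflex lacks fricative (/ʐ/); uvular lacks fricative (/ʁ/).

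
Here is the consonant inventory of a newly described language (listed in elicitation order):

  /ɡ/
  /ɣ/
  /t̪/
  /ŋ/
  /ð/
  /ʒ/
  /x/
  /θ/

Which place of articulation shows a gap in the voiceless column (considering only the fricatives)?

dental: voiceless /θ/, voiced /ð/.
postalveolar: voiceless —, voiced /ʒ/.
velar: voiceless /x/, voiced /ɣ/.
Every place of articulation has a voiceless member except postalveolar, where /ʃ/ would be expected.

postalveolar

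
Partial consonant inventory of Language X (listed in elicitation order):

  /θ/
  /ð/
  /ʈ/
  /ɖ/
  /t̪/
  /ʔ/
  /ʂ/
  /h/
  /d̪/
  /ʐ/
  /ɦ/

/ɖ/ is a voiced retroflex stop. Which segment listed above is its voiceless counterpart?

The voiceless counterpart is a voiceless retroflex stop — in this inventory, /ʈ/.

/ʈ/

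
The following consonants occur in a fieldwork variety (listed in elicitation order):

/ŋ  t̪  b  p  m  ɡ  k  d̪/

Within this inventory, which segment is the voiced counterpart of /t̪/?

/d̪/

/t̪/ is a voiceless dental stop.
The voiced counterpart is a voiced dental stop — in this inventory, /d̪/.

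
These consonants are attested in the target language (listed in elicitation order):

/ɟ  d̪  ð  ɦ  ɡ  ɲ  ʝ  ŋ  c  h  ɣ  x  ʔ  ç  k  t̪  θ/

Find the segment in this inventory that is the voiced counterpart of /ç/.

/ʝ/

/ç/ is a voiceless palatal fricative.
The voiced counterpart is a voiced palatal fricative — in this inventory, /ʝ/.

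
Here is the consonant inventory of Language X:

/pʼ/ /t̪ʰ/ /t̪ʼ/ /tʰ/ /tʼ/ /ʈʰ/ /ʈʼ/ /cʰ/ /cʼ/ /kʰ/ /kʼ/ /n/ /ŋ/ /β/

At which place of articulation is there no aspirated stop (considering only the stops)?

bilabial

Aspirated: /t̪ʰ/ (dental), /tʰ/ (alveolar), /ʈʰ/ (retroflex), /cʰ/ (palatal), /kʰ/ (velar).
Ejective: /pʼ/ (bilabial), /t̪ʼ/ (dental), /tʼ/ (alveolar), /ʈʼ/ (retroflex), /cʼ/ (palatal), /kʼ/ (velar).
Every place of articulation has an aspirated member except bilabial, where /pʰ/ would be expected.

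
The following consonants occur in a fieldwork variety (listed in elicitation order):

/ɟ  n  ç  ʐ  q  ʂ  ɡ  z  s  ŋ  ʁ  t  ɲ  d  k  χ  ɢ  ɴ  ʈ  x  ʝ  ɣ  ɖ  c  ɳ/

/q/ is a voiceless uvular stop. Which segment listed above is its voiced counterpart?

/ɢ/

The voiced counterpart is a voiced uvular stop — in this inventory, /ɢ/.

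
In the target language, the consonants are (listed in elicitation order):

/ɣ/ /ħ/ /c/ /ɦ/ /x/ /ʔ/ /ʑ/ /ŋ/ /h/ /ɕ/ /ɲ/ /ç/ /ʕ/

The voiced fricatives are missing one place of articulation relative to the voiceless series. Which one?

palatal

Voiceless: /ɕ/ (alveolo-palatal), /ç/ (palatal), /x/ (velar), /ħ/ (pharyngeal), /h/ (glottal).
Voiced: /ʑ/ (alveolo-palatal), /ɣ/ (velar), /ʕ/ (pharyngeal), /ɦ/ (glottal).
Every place of articulation has a voiced member except palatal, where /ʝ/ would be expected.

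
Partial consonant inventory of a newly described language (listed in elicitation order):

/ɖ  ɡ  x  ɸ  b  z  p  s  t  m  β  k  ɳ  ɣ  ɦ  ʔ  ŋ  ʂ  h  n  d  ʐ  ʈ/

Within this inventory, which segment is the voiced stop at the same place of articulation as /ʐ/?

/ɖ/

/ʐ/ is a voiced retroflex fricative.
The voiced stop at the same place is a voiced retroflex stop — in this inventory, /ɖ/.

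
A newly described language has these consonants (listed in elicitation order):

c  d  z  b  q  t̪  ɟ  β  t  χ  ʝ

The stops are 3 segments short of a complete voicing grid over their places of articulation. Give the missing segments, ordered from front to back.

place of articulation  voiceless  voiced  
bilabial          —         b       
dental            t̪        —       
alveolar          t         d       
palatal           c         ɟ       
uvular            q         —       
Gaps, from front to back: bilabial lacks voiceless (/p/); dental lacks voiced (/d̪/); uvular lacks voiced (/ɢ/).

/p/, /d̪/, /ɢ/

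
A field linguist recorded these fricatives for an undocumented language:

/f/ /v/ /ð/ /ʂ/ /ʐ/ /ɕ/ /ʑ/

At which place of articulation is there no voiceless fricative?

dental

Voiceless: /f/ (labiodental), /ʂ/ (retroflex), /ɕ/ (alveolo-palatal).
Voiced: /v/ (labiodental), /ð/ (dental), /ʐ/ (retroflex), /ʑ/ (alveolo-palatal).
Every place of articulation has a voiceless member except dental, where /θ/ would be expected.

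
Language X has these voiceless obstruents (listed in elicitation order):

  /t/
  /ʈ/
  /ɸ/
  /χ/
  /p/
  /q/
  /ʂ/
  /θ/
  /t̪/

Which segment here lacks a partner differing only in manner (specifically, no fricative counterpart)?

/t/

Bilabial: /p/ ~ /ɸ/
Dental: /t̪/ ~ /θ/
Retroflex: /ʈ/ ~ /ʂ/
Uvular: /q/ ~ /χ/
Alveolar: only /t/ (stop); no fricative partner.
So /t/ is the unpaired segment.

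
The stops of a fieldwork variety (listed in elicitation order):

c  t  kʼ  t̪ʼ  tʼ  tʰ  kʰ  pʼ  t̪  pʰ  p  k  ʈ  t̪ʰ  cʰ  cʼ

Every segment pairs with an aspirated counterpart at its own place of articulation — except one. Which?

/ʈ/

Bilabial: /p/ ~ /pʰ/ ~ /pʼ/
Dental: /t̪/ ~ /t̪ʰ/ ~ /t̪ʼ/
Alveolar: /t/ ~ /tʰ/ ~ /tʼ/
Palatal: /c/ ~ /cʰ/ ~ /cʼ/
Velar: /k/ ~ /kʰ/ ~ /kʼ/
Retroflex: only /ʈ/ (plain); no aspirated partner.
So /ʈ/ is the unpaired segment.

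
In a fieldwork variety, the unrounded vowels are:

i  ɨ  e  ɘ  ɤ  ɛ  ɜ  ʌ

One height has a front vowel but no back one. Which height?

high

height            front     central   back    
high              i         ɨ         —       
high-mid          e         ɘ         ɤ       
low-mid           ɛ         ɜ         ʌ       
Every height has a back member except high, where /ɯ/ would be expected.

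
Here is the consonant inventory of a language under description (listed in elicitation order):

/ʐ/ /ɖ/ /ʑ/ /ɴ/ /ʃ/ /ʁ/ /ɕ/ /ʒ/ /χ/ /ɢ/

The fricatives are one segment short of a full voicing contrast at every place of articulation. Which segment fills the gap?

Voiceless: /ʃ/ (postalveolar), /ɕ/ (alveolo-palatal), /χ/ (uvular).
Voiced: /ʒ/ (postalveolar), /ʐ/ (retroflex), /ʑ/ (alveolo-palatal), /ʁ/ (uvular).
The retroflex row has no voiceless member, so the gap is the voiceless retroflex fricative /ʂ/.

/ʂ/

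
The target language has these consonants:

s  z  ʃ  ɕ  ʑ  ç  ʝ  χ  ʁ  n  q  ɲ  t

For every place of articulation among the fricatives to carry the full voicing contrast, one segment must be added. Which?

alveolar: voiceless /s/, voiced /z/.
postalveolar: voiceless /ʃ/, voiced —.
alveolo-palatal: voiceless /ɕ/, voiced /ʑ/.
palatal: voiceless /ç/, voiced /ʝ/.
uvular: voiceless /χ/, voiced /ʁ/.
The postalveolar row has no voiced member, so the gap is the voiced postalveolar fricative /ʒ/.

/ʒ/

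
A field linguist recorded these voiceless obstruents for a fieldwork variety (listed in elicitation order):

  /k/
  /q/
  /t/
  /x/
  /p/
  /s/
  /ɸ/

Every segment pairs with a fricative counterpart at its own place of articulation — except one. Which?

Bilabial: /p/ ~ /ɸ/
Alveolar: /t/ ~ /s/
Velar: /k/ ~ /x/
Uvular: only /q/ (stop); no fricative partner.
So /q/ is the unpaired segment.

/q/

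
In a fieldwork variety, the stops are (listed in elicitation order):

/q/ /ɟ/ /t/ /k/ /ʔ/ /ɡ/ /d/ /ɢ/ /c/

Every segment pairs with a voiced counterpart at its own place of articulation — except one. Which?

/ʔ/

Alveolar: /t/ ~ /d/
Palatal: /c/ ~ /ɟ/
Velar: /k/ ~ /ɡ/
Uvular: /q/ ~ /ɢ/
Glottal: only /ʔ/ (voiceless); no voiced partner.
So /ʔ/ is the unpaired segment.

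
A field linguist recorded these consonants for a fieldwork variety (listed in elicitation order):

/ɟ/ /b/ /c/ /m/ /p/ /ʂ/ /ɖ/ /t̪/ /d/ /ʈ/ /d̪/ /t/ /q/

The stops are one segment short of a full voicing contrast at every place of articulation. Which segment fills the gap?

place of articulation  voiceless  voiced  
bilabial          p         b       
dental            t̪        d̪      
alveolar          t         d       
retroflex         ʈ         ɖ       
palatal           c         ɟ       
uvular            q         —       
The uvular row has no voiced member, so the gap is the voiced uvular stop /ɢ/.

/ɢ/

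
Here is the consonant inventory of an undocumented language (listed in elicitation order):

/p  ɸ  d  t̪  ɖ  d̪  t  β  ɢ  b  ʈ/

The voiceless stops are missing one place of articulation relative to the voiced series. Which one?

bilabial: voiceless /p/, voiced /b/.
dental: voiceless /t̪/, voiced /d̪/.
alveolar: voiceless /t/, voiced /d/.
retroflex: voiceless /ʈ/, voiced /ɖ/.
uvular: voiceless —, voiced /ɢ/.
Every place of articulation has a voiceless member except uvular, where /q/ would be expected.

uvular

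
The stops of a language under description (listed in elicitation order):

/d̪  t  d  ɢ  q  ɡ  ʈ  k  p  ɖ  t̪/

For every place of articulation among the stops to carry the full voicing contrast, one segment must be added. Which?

bilabial: voiceless /p/, voiced —.
dental: voiceless /t̪/, voiced /d̪/.
alveolar: voiceless /t/, voiced /d/.
retroflex: voiceless /ʈ/, voiced /ɖ/.
velar: voiceless /k/, voiced /ɡ/.
uvular: voiceless /q/, voiced /ɢ/.
The bilabial row has no voiced member, so the gap is the voiced bilabial stop /b/.

/b/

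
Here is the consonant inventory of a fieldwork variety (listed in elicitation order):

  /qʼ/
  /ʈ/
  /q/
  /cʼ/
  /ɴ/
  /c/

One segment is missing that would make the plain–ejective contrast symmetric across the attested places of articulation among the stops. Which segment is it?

place of articulation  plain     ejective
retroflex         ʈ         —       
palatal           c         cʼ      
uvular            q         qʼ      
The retroflex row has no ejective member, so the gap is the ejective retroflex stop /ʈʼ/.

/ʈʼ/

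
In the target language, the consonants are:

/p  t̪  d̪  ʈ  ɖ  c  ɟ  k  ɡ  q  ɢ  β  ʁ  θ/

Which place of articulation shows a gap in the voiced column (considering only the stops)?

bilabial

bilabial: voiceless /p/, voiced —.
dental: voiceless /t̪/, voiced /d̪/.
retroflex: voiceless /ʈ/, voiced /ɖ/.
palatal: voiceless /c/, voiced /ɟ/.
velar: voiceless /k/, voiced /ɡ/.
uvular: voiceless /q/, voiced /ɢ/.
Every place of articulation has a voiced member except bilabial, where /b/ would be expected.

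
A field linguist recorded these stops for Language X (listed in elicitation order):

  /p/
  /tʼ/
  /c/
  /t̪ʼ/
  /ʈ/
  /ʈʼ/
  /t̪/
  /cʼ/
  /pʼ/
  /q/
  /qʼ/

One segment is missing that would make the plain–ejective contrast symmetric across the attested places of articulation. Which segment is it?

Plain: /p/ (bilabial), /t̪/ (dental), /ʈ/ (retroflex), /c/ (palatal), /q/ (uvular).
Ejective: /pʼ/ (bilabial), /t̪ʼ/ (dental), /tʼ/ (alveolar), /ʈʼ/ (retroflex), /cʼ/ (palatal), /qʼ/ (uvular).
The alveolar row has no plain member, so the gap is the plain alveolar stop /t/.

/t/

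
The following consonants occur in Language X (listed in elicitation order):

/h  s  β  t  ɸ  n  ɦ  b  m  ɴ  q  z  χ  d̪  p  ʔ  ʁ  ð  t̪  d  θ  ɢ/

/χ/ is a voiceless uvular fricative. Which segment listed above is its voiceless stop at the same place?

/q/

The voiceless stop at the same place is a voiceless uvular stop — in this inventory, /q/.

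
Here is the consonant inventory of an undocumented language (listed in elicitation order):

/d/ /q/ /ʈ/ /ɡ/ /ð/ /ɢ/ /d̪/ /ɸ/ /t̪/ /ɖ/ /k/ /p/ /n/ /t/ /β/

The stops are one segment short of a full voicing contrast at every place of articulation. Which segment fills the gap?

place of articulation  voiceless  voiced  
bilabial          p         —       
dental            t̪        d̪      
alveolar          t         d       
retroflex         ʈ         ɖ       
velar             k         ɡ       
uvular            q         ɢ       
The bilabial row has no voiced member, so the gap is the voiced bilabial stop /b/.

/b/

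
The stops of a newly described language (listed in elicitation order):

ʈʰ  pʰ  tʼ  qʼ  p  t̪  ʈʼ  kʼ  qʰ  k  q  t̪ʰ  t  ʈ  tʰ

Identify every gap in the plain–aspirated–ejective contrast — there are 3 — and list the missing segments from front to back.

/pʼ/, /t̪ʼ/, /kʰ/

place of articulation  plain     aspirated  ejective
bilabial          p         pʰ        —       
dental            t̪        t̪ʰ       —       
alveolar          t         tʰ        tʼ      
retroflex         ʈ         ʈʰ        ʈʼ      
velar             k         —         kʼ      
uvular            q         qʰ        qʼ      
Gaps, from front to back: bilabial lacks ejective (/pʼ/); dental lacks ejective (/t̪ʼ/); velar lacks aspirated (/kʰ/).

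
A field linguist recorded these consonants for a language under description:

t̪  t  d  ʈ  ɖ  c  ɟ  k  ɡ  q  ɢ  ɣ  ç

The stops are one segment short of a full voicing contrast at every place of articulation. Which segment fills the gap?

/d̪/

Voiceless: /t̪/ (dental), /t/ (alveolar), /ʈ/ (retroflex), /c/ (palatal), /k/ (velar), /q/ (uvular).
Voiced: /d/ (alveolar), /ɖ/ (retroflex), /ɟ/ (palatal), /ɡ/ (velar), /ɢ/ (uvular).
The dental row has no voiced member, so the gap is the voiced dental stop /d̪/.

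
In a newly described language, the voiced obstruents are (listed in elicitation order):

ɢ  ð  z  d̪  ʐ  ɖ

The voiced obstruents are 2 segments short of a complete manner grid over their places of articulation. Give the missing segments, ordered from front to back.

Stop: /d̪/ (dental), /ɖ/ (retroflex), /ɢ/ (uvular).
Fricative: /ð/ (dental), /z/ (alveolar), /ʐ/ (retroflex).
Gaps, from front to back: alveolar lacks stop (/d/); uvular lacks fricative (/ʁ/).

/d/, /ʁ/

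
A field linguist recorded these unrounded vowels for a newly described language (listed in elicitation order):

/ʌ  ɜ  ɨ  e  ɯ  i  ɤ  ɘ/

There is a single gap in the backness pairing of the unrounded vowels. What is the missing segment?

/ɛ/

high: front /i/, central /ɨ/, back /ɯ/.
high-mid: front /e/, central /ɘ/, back /ɤ/.
low-mid: front —, central /ɜ/, back /ʌ/.
The low-mid row has no front member, so the gap is the low-mid front unrounded vowel /ɛ/.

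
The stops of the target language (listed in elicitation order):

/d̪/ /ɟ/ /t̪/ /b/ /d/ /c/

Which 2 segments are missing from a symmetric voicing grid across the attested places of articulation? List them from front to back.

bilabial: voiceless —, voiced /b/.
dental: voiceless /t̪/, voiced /d̪/.
alveolar: voiceless —, voiced /d/.
palatal: voiceless /c/, voiced /ɟ/.
Gaps, from front to back: bilabial lacks voiceless (/p/); alveolar lacks voiceless (/t/).

/p/, /t/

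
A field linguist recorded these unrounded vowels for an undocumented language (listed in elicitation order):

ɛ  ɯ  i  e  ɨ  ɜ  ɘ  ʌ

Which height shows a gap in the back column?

high-mid

high: front /i/, central /ɨ/, back /ɯ/.
high-mid: front /e/, central /ɘ/, back —.
low-mid: front /ɛ/, central /ɜ/, back /ʌ/.
Every height has a back member except high-mid, where /ɤ/ would be expected.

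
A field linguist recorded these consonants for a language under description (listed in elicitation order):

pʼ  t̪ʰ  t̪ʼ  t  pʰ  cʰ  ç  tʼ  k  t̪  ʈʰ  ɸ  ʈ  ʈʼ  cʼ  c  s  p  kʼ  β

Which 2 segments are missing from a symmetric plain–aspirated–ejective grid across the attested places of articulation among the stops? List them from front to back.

place of articulation  plain     aspirated  ejective
bilabial          p         pʰ        pʼ      
dental            t̪        t̪ʰ       t̪ʼ     
alveolar          t         —         tʼ      
retroflex         ʈ         ʈʰ        ʈʼ      
palatal           c         cʰ        cʼ      
velar             k         —         kʼ      
Gaps, from front to back: alveolar lacks aspirated (/tʰ/); velar lacks aspirated (/kʰ/).

/tʰ/, /kʰ/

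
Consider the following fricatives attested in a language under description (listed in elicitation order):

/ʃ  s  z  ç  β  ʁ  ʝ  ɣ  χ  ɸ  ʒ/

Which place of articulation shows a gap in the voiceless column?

velar

place of articulation  voiceless  voiced  
bilabial          ɸ         β       
alveolar          s         z       
postalveolar      ʃ         ʒ       
palatal           ç         ʝ       
velar             —         ɣ       
uvular            χ         ʁ       
Every place of articulation has a voiceless member except velar, where /x/ would be expected.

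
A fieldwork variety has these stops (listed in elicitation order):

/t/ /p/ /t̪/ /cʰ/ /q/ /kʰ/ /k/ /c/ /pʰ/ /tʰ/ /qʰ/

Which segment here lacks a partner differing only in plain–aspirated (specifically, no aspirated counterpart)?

/t̪/

Bilabial: /p/ ~ /pʰ/
Alveolar: /t/ ~ /tʰ/
Palatal: /c/ ~ /cʰ/
Velar: /k/ ~ /kʰ/
Uvular: /q/ ~ /qʰ/
Dental: only /t̪/ (plain); no aspirated partner.
So /t̪/ is the unpaired segment.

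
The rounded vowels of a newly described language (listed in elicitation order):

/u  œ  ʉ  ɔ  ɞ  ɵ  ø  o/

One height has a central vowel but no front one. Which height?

high: front —, central /ʉ/, back /u/.
high-mid: front /ø/, central /ɵ/, back /o/.
low-mid: front /œ/, central /ɞ/, back /ɔ/.
Every height has a front member except high, where /y/ would be expected.

high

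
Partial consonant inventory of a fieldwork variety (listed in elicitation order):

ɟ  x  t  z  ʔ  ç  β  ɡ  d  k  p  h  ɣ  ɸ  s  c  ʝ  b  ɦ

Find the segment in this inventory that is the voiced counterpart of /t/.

/d/

/t/ is a voiceless alveolar stop.
The voiced counterpart is a voiced alveolar stop — in this inventory, /d/.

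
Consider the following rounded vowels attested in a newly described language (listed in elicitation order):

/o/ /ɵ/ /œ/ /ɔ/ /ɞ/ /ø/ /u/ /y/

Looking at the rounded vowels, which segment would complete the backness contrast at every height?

/ʉ/

height            front     central   back    
high              y         —         u       
high-mid          ø         ɵ         o       
low-mid           œ         ɞ         ɔ       
The high row has no central member, so the gap is the high central rounded vowel /ʉ/.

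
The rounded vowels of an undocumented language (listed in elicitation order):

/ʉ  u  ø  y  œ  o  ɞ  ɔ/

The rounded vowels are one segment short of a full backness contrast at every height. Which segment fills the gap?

/ɵ/

high: front /y/, central /ʉ/, back /u/.
high-mid: front /ø/, central —, back /o/.
low-mid: front /œ/, central /ɞ/, back /ɔ/.
The high-mid row has no central member, so the gap is the high-mid central rounded vowel /ɵ/.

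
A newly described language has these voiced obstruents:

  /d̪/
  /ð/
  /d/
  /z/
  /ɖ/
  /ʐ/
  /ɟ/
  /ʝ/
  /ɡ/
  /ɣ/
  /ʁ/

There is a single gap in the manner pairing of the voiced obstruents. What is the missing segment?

/ɢ/

dental: stop /d̪/, fricative /ð/.
alveolar: stop /d/, fricative /z/.
retroflex: stop /ɖ/, fricative /ʐ/.
palatal: stop /ɟ/, fricative /ʝ/.
velar: stop /ɡ/, fricative /ɣ/.
uvular: stop —, fricative /ʁ/.
The uvular row has no stop member, so the gap is the uvular stop /ɢ/.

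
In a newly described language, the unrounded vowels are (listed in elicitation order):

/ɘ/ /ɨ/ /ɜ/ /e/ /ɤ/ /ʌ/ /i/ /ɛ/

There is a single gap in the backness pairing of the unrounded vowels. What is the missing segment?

/ɯ/

height            front     central   back    
high              i         ɨ         —       
high-mid          e         ɘ         ɤ       
low-mid           ɛ         ɜ         ʌ       
The high row has no back member, so the gap is the high back unrounded vowel /ɯ/.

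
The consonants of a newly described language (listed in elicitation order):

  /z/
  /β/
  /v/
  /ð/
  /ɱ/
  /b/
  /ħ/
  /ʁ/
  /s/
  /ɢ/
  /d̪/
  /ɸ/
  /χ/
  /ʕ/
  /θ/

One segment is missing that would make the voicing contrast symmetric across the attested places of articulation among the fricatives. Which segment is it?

/f/

Voiceless: /ɸ/ (bilabial), /θ/ (dental), /s/ (alveolar), /χ/ (uvular), /ħ/ (pharyngeal).
Voiced: /β/ (bilabial), /v/ (labiodental), /ð/ (dental), /z/ (alveolar), /ʁ/ (uvular), /ʕ/ (pharyngeal).
The labiodental row has no voiceless member, so the gap is the voiceless labiodental fricative /f/.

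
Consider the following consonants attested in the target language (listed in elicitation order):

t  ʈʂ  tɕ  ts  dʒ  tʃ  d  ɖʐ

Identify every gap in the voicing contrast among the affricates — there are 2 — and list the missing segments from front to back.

alveolar: voiceless /ts/, voiced —.
postalveolar: voiceless /tʃ/, voiced /dʒ/.
retroflex: voiceless /ʈʂ/, voiced /ɖʐ/.
alveolo-palatal: voiceless /tɕ/, voiced —.
Gaps, from front to back: alveolar lacks voiced (/dz/); alveolo-palatal lacks voiced (/dʑ/).

/dz/, /dʑ/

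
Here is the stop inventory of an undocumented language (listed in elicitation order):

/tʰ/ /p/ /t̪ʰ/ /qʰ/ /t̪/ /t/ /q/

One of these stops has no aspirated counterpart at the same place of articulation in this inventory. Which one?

Dental: /t̪/ ~ /t̪ʰ/
Alveolar: /t/ ~ /tʰ/
Uvular: /q/ ~ /qʰ/
Bilabial: only /p/ (plain); no aspirated partner.
So /p/ is the unpaired segment.

/p/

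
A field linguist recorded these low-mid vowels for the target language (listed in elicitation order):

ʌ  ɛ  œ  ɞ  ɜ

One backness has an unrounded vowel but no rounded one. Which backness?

Unrounded: /ɛ/ (front), /ɜ/ (central), /ʌ/ (back).
Rounded: /œ/ (front), /ɞ/ (central).
Every backness has a rounded member except back, where /ɔ/ would be expected.

back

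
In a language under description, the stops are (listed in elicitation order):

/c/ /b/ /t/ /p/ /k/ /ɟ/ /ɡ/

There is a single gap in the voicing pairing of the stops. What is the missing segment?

/d/

place of articulation  voiceless  voiced  
bilabial          p         b       
alveolar          t         —       
palatal           c         ɟ       
velar             k         ɡ       
The alveolar row has no voiced member, so the gap is the voiced alveolar stop /d/.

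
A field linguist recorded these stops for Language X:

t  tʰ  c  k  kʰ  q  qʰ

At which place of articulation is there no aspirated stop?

alveolar: plain /t/, aspirated /tʰ/.
palatal: plain /c/, aspirated —.
velar: plain /k/, aspirated /kʰ/.
uvular: plain /q/, aspirated /qʰ/.
Every place of articulation has an aspirated member except palatal, where /cʰ/ would be expected.

palatal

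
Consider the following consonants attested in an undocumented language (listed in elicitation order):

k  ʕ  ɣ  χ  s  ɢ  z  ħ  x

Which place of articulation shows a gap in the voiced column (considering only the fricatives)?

uvular

Voiceless: /s/ (alveolar), /x/ (velar), /χ/ (uvular), /ħ/ (pharyngeal).
Voiced: /z/ (alveolar), /ɣ/ (velar), /ʕ/ (pharyngeal).
Every place of articulation has a voiced member except uvular, where /ʁ/ would be expected.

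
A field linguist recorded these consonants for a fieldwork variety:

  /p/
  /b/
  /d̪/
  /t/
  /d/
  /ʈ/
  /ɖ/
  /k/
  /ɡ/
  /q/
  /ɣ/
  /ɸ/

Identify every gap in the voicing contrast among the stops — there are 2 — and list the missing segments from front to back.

place of articulation  voiceless  voiced  
bilabial          p         b       
dental            —         d̪      
alveolar          t         d       
retroflex         ʈ         ɖ       
velar             k         ɡ       
uvular            q         —       
Gaps, from front to back: dental lacks voiceless (/t̪/); uvular lacks voiced (/ɢ/).

/t̪/, /ɢ/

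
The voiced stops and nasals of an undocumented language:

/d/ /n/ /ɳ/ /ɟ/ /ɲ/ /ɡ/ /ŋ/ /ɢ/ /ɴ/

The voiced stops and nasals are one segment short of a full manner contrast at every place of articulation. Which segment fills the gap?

Oral stop: /d/ (alveolar), /ɟ/ (palatal), /ɡ/ (velar), /ɢ/ (uvular).
Nasal: /n/ (alveolar), /ɳ/ (retroflex), /ɲ/ (palatal), /ŋ/ (velar), /ɴ/ (uvular).
The retroflex row has no oral stop member, so the gap is the retroflex oral stop /ɖ/.

/ɖ/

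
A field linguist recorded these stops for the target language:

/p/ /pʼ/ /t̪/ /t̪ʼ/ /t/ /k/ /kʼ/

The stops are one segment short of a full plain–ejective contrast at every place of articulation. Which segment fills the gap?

Plain: /p/ (bilabial), /t̪/ (dental), /t/ (alveolar), /k/ (velar).
Ejective: /pʼ/ (bilabial), /t̪ʼ/ (dental), /kʼ/ (velar).
The alveolar row has no ejective member, so the gap is the ejective alveolar stop /tʼ/.

/tʼ/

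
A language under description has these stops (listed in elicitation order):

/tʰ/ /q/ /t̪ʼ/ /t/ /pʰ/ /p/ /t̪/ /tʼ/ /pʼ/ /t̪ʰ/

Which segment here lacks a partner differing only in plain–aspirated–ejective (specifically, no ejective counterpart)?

Bilabial: /p/ ~ /pʰ/ ~ /pʼ/
Dental: /t̪/ ~ /t̪ʰ/ ~ /t̪ʼ/
Alveolar: /t/ ~ /tʰ/ ~ /tʼ/
Uvular: only /q/ (plain); no ejective partner.
So /q/ is the unpaired segment.

/q/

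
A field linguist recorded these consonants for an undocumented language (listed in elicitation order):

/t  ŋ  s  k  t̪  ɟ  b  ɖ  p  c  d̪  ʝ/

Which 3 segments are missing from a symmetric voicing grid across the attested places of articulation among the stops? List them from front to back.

bilabial: voiceless /p/, voiced /b/.
dental: voiceless /t̪/, voiced /d̪/.
alveolar: voiceless /t/, voiced —.
retroflex: voiceless —, voiced /ɖ/.
palatal: voiceless /c/, voiced /ɟ/.
velar: voiceless /k/, voiced —.
Gaps, from front to back: alveolar lacks voiced (/d/); retroflex lacks voiceless (/ʈ/); velar lacks voiced (/ɡ/).

/d/, /ʈ/, /ɡ/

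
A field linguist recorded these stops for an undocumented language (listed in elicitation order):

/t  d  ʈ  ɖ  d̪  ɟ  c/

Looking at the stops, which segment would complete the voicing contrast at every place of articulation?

/t̪/

Voiceless: /t/ (alveolar), /ʈ/ (retroflex), /c/ (palatal).
Voiced: /d̪/ (dental), /d/ (alveolar), /ɖ/ (retroflex), /ɟ/ (palatal).
The dental row has no voiceless member, so the gap is the voiceless dental stop /t̪/.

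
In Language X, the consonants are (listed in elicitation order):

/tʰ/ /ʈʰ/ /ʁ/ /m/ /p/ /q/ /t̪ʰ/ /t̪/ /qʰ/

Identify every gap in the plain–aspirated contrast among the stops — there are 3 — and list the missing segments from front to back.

Plain: /p/ (bilabial), /t̪/ (dental), /q/ (uvular).
Aspirated: /t̪ʰ/ (dental), /tʰ/ (alveolar), /ʈʰ/ (retroflex), /qʰ/ (uvular).
Gaps, from front to back: bilabial lacks aspirated (/pʰ/); alveolar lacks plain (/t/); retroflex lacks plain (/ʈ/).

/pʰ/, /t/, /ʈ/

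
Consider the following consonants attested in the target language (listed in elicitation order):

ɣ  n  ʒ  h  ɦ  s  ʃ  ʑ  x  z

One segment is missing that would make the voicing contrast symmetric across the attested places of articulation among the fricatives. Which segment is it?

/ɕ/

alveolar: voiceless /s/, voiced /z/.
postalveolar: voiceless /ʃ/, voiced /ʒ/.
alveolo-palatal: voiceless —, voiced /ʑ/.
velar: voiceless /x/, voiced /ɣ/.
glottal: voiceless /h/, voiced /ɦ/.
The alveolo-palatal row has no voiceless member, so the gap is the voiceless alveolo-palatal fricative /ɕ/.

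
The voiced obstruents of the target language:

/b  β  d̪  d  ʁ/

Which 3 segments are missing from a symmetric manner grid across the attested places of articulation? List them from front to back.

/ð/, /z/, /ɢ/

Stop: /b/ (bilabial), /d̪/ (dental), /d/ (alveolar).
Fricative: /β/ (bilabial), /ʁ/ (uvular).
Gaps, from front to back: dental lacks fricative (/ð/); alveolar lacks fricative (/z/); uvular lacks stop (/ɢ/).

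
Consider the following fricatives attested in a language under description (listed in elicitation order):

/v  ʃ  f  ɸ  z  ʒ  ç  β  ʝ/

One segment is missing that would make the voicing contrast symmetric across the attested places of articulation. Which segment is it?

/s/

place of articulation  voiceless  voiced  
bilabial          ɸ         β       
labiodental       f         v       
alveolar          —         z       
postalveolar      ʃ         ʒ       
palatal           ç         ʝ       
The alveolar row has no voiceless member, so the gap is the voiceless alveolar fricative /s/.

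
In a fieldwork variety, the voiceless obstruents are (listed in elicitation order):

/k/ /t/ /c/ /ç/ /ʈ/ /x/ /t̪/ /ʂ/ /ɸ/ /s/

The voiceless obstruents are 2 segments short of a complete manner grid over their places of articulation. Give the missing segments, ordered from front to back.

/p/, /θ/

place of articulation  stop      fricative
bilabial          —         ɸ       
dental            t̪        —       
alveolar          t         s       
retroflex         ʈ         ʂ       
palatal           c         ç       
velar             k         x       
Gaps, from front to back: bilabial lacks stop (/p/); dental lacks fricative (/θ/).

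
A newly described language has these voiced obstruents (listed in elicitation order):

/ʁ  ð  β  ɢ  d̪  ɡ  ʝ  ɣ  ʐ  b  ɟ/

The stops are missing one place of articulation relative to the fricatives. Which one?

retroflex

bilabial: stop /b/, fricative /β/.
dental: stop /d̪/, fricative /ð/.
retroflex: stop —, fricative /ʐ/.
palatal: stop /ɟ/, fricative /ʝ/.
velar: stop /ɡ/, fricative /ɣ/.
uvular: stop /ɢ/, fricative /ʁ/.
Every place of articulation has a stop member except retroflex, where /ɖ/ would be expected.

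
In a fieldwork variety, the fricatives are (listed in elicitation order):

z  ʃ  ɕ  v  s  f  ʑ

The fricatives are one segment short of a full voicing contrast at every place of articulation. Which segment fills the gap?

/ʒ/

Voiceless: /f/ (labiodental), /s/ (alveolar), /ʃ/ (postalveolar), /ɕ/ (alveolo-palatal).
Voiced: /v/ (labiodental), /z/ (alveolar), /ʑ/ (alveolo-palatal).
The postalveolar row has no voiced member, so the gap is the voiced postalveolar fricative /ʒ/.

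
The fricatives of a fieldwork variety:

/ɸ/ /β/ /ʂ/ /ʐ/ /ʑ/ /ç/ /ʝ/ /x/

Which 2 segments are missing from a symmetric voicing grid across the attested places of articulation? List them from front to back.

/ɕ/, /ɣ/

bilabial: voiceless /ɸ/, voiced /β/.
retroflex: voiceless /ʂ/, voiced /ʐ/.
alveolo-palatal: voiceless —, voiced /ʑ/.
palatal: voiceless /ç/, voiced /ʝ/.
velar: voiceless /x/, voiced —.
Gaps, from front to back: alveolo-palatal lacks voiceless (/ɕ/); velar lacks voiced (/ɣ/).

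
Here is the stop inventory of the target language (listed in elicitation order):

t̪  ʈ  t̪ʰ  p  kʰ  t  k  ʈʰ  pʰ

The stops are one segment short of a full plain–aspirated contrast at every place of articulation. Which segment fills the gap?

/tʰ/

bilabial: plain /p/, aspirated /pʰ/.
dental: plain /t̪/, aspirated /t̪ʰ/.
alveolar: plain /t/, aspirated —.
retroflex: plain /ʈ/, aspirated /ʈʰ/.
velar: plain /k/, aspirated /kʰ/.
The alveolar row has no aspirated member, so the gap is the aspirated alveolar stop /tʰ/.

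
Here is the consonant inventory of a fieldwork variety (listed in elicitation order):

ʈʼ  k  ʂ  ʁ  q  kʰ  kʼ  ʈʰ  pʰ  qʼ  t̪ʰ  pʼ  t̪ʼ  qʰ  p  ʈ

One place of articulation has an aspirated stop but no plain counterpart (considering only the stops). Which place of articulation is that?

dental

bilabial: plain /p/, aspirated /pʰ/, ejective /pʼ/.
dental: plain —, aspirated /t̪ʰ/, ejective /t̪ʼ/.
retroflex: plain /ʈ/, aspirated /ʈʰ/, ejective /ʈʼ/.
velar: plain /k/, aspirated /kʰ/, ejective /kʼ/.
uvular: plain /q/, aspirated /qʰ/, ejective /qʼ/.
Every place of articulation has a plain member except dental, where /t̪/ would be expected.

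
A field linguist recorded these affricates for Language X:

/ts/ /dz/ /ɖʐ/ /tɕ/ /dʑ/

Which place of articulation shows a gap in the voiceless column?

Voiceless: /ts/ (alveolar), /tɕ/ (alveolo-palatal).
Voiced: /dz/ (alveolar), /ɖʐ/ (retroflex), /dʑ/ (alveolo-palatal).
Every place of articulation has a voiceless member except retroflex, where /ʈʂ/ would be expected.

retroflex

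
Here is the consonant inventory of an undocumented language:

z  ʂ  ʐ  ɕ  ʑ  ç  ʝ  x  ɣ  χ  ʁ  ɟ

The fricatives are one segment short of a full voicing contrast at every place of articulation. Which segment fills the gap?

alveolar: voiceless —, voiced /z/.
retroflex: voiceless /ʂ/, voiced /ʐ/.
alveolo-palatal: voiceless /ɕ/, voiced /ʑ/.
palatal: voiceless /ç/, voiced /ʝ/.
velar: voiceless /x/, voiced /ɣ/.
uvular: voiceless /χ/, voiced /ʁ/.
The alveolar row has no voiceless member, so the gap is the voiceless alveolar fricative /s/.

/s/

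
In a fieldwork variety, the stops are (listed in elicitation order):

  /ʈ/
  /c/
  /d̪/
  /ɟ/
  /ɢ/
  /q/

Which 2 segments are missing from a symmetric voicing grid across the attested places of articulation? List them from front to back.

/t̪/, /ɖ/

place of articulation  voiceless  voiced  
dental            —         d̪      
retroflex         ʈ         —       
palatal           c         ɟ       
uvular            q         ɢ       
Gaps, from front to back: dental lacks voiceless (/t̪/); retroflex lacks voiced (/ɖ/).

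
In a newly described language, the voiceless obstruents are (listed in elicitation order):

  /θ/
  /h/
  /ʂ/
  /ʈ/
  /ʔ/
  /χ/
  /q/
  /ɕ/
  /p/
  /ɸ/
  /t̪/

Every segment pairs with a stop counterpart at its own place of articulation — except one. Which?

Bilabial: /p/ ~ /ɸ/
Dental: /t̪/ ~ /θ/
Retroflex: /ʈ/ ~ /ʂ/
Uvular: /q/ ~ /χ/
Glottal: /ʔ/ ~ /h/
Alveolo-palatal: only /ɕ/ (fricative); no stop partner.
So /ɕ/ is the unpaired segment.

/ɕ/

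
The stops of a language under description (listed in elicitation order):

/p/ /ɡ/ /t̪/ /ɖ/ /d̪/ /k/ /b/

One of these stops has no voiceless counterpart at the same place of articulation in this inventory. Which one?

/ɖ/

Bilabial: /p/ ~ /b/
Dental: /t̪/ ~ /d̪/
Velar: /k/ ~ /ɡ/
Retroflex: only /ɖ/ (voiced); no voiceless partner.
So /ɖ/ is the unpaired segment.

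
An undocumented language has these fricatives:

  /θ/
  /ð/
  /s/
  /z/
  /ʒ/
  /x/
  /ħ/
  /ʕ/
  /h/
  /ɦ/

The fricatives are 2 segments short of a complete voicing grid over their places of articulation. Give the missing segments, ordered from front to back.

/ʃ/, /ɣ/

place of articulation  voiceless  voiced  
dental            θ         ð       
alveolar          s         z       
postalveolar      —         ʒ       
velar             x         —       
pharyngeal        ħ         ʕ       
glottal           h         ɦ       
Gaps, from front to back: postalveolar lacks voiceless (/ʃ/); velar lacks voiced (/ɣ/).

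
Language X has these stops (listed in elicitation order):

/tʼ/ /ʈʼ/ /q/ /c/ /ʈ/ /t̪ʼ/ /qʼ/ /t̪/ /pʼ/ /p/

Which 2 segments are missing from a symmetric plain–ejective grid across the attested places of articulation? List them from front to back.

bilabial: plain /p/, ejective /pʼ/.
dental: plain /t̪/, ejective /t̪ʼ/.
alveolar: plain —, ejective /tʼ/.
retroflex: plain /ʈ/, ejective /ʈʼ/.
palatal: plain /c/, ejective —.
uvular: plain /q/, ejective /qʼ/.
Gaps, from front to back: alveolar lacks plain (/t/); palatal lacks ejective (/cʼ/).

/t/, /cʼ/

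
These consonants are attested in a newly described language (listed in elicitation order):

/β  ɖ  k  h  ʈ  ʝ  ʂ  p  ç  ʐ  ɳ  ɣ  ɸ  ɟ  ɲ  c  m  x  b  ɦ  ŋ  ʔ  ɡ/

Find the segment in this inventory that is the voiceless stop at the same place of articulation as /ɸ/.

/p/

/ɸ/ is a voiceless bilabial fricative.
The voiceless stop at the same place is a voiceless bilabial stop — in this inventory, /p/.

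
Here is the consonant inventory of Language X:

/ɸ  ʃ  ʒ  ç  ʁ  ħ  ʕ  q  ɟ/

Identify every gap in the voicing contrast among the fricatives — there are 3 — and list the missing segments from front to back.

/β/, /ʝ/, /χ/

Voiceless: /ɸ/ (bilabial), /ʃ/ (postalveolar), /ç/ (palatal), /ħ/ (pharyngeal).
Voiced: /ʒ/ (postalveolar), /ʁ/ (uvular), /ʕ/ (pharyngeal).
Gaps, from front to back: bilabial lacks voiced (/β/); palatal lacks voiced (/ʝ/); uvular lacks voiceless (/χ/).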